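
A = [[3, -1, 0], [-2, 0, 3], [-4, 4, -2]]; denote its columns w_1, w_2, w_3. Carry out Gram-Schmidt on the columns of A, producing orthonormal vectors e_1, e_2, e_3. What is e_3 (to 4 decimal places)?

w_1 = (3, -2, -4); ‖w_1‖ = 5.3852, so e_1 = (0.5571, -0.3714, -0.7428).
e_1·w_2 = 0.5571·(-1) + (-0.3714)·0 + (-0.7428)·4 = -3.5282.
u_2 = w_2 + 3.5282·e_1 = (0.9655, -1.3103, 1.3793).
‖u_2‖ = 2.1335, so e_2 = (0.4526, -0.6142, 0.6465).
e_1·w_3 = 0.5571·0 + (-0.3714)·3 + (-0.7428)·(-2) = 0.3714; e_2·w_3 = 0.4526·0 + (-0.6142)·3 + 0.6465·(-2) = -3.1356.
u_3 = w_3 − 0.3714·e_1 + 3.1356·e_2 = (1.2121, 1.2121, 0.3030).
‖u_3‖ = 1.7408, so e_3 = (0.6963, 0.6963, 0.1741).

e_3 = (0.6963, 0.6963, 0.1741)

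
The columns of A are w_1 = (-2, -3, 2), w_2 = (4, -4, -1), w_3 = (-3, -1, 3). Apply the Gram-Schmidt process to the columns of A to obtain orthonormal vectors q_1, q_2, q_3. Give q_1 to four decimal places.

w_1 = (-2, -3, 2); ‖w_1‖ = 4.1231, so q_1 = (-0.4851, -0.7276, 0.4851).

q_1 = (-0.4851, -0.7276, 0.4851)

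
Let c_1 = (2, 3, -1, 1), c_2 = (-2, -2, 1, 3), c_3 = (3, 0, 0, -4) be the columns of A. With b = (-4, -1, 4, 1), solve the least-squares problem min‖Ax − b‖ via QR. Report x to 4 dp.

x = (-0.8866, -0.0668, -0.6171)

c_1 = (2, 3, -1, 1); ‖c_1‖ = 3.8730, so q_1 = (0.5164, 0.7746, -0.2582, 0.2582).
q_1·c_2 = 0.5164·(-2) + 0.7746·(-2) + (-0.2582)·1 + 0.2582·3 = -2.0656.
u_2 = c_2 + 2.0656·q_1 = (-0.9333, -0.4000, 0.4667, 3.5333).
‖u_2‖ = 3.7059, so q_2 = (-0.2519, -0.1079, 0.1259, 0.9534).
q_1·c_3 = 0.5164·3 + 0.7746·0 + (-0.2582)·0 + 0.2582·(-4) = 0.5164; q_2·c_3 = (-0.2519)·3 + (-0.1079)·0 + 0.1259·0 + 0.9534·(-4) = -4.5694.
u_3 = c_3 − 0.5164·q_1 + 4.5694·q_2 = (1.5825, -0.8932, 0.7087, 0.2233).
‖u_3‖ = 1.9633, so q_3 = (0.8061, -0.4550, 0.3610, 0.1137).
Qᵀb = (-3.6148, 2.5725, -1.2116).
Back-substitute: x_3 = -1.2116/1.9633 = -0.6171.
x_2 = (2.5725 + 4.5694·(-0.6171))/3.7059 = -0.0668.
x_1 = (-3.6148 + 2.0656·(-0.0668) − 0.5164·(-0.6171))/3.8730 = -0.8866.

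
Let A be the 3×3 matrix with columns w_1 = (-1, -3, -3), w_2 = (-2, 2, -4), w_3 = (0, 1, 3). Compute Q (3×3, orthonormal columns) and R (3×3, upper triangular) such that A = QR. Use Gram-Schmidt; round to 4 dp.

Q = [[-0.2294, -0.3476, -0.9091], [-0.6882, 0.7184, -0.1010], [-0.6882, -0.6025, 0.4041]], R = [[4.3589, 1.8353, -2.7530], [0.0000, 4.5422, -1.0892], [0.0000, 0.0000, 1.1112]]

w_1 = (-1, -3, -3); ‖w_1‖ = 4.3589, so e_1 = (-0.2294, -0.6882, -0.6882).
e_1·w_2 = (-0.2294)·(-2) + (-0.6882)·2 + (-0.6882)·(-4) = 1.8353.
u_2 = w_2 − 1.8353·e_1 = (-1.5789, 3.2632, -2.7368).
‖u_2‖ = 4.5422, so e_2 = (-0.3476, 0.7184, -0.6025).
e_1·w_3 = (-0.2294)·0 + (-0.6882)·1 + (-0.6882)·3 = -2.7530; e_2·w_3 = (-0.3476)·0 + 0.7184·1 + (-0.6025)·3 = -1.0892.
u_3 = w_3 + 2.7530·e_1 + 1.0892·e_2 = (-1.0102, -0.1122, 0.4490).
‖u_3‖ = 1.1112, so e_3 = (-0.9091, -0.1010, 0.4041).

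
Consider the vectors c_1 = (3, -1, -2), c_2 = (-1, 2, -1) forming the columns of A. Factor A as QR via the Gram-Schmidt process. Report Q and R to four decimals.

c_1 = (3, -1, -2); ‖c_1‖ = 3.7417, so q_1 = (0.8018, -0.2673, -0.5345).
q_1·c_2 = 0.8018·(-1) + (-0.2673)·2 + (-0.5345)·(-1) = -0.8018.
u_2 = c_2 + 0.8018·q_1 = (-0.3571, 1.7857, -1.4286).
‖u_2‖ = 2.3146, so q_2 = (-0.1543, 0.7715, -0.6172).

Q = [[0.8018, -0.1543], [-0.2673, 0.7715], [-0.5345, -0.6172]], R = [[3.7417, -0.8018], [0.0000, 2.3146]]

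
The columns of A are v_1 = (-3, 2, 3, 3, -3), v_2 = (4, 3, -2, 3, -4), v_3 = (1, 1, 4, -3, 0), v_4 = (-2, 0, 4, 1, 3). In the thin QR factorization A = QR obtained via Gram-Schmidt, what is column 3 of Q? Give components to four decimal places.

e_3 = (0.4197, 0.2837, 0.6651, -0.5387, -0.1041)

v_1 = (-3, 2, 3, 3, -3); ‖v_1‖ = 6.3246, so e_1 = (-0.4743, 0.3162, 0.4743, 0.4743, -0.4743).
e_1·v_2 = (-0.4743)·4 + 0.3162·3 + 0.4743·(-2) + 0.4743·3 + (-0.4743)·(-4) = 1.4230.
u_2 = v_2 − 1.4230·e_1 = (4.6750, 2.5500, -2.6750, 2.3250, -3.3250).
‖u_2‖ = 7.2094, so e_2 = (0.6485, 0.3537, -0.3710, 0.3225, -0.4612).
e_1·v_3 = (-0.4743)·1 + 0.3162·1 + 0.4743·4 + 0.4743·(-3) + (-0.4743)·0 = 0.3162; e_2·v_3 = 0.6485·1 + 0.3537·1 + (-0.3710)·4 + 0.3225·(-3) + (-0.4612)·0 = -1.4495.
u_3 = v_3 − 0.3162·e_1 + 1.4495·e_2 = (2.0899, 1.4127, 3.3122, -2.6825, -0.5185).
‖u_3‖ = 4.9799, so e_3 = (0.4197, 0.2837, 0.6651, -0.5387, -0.1041).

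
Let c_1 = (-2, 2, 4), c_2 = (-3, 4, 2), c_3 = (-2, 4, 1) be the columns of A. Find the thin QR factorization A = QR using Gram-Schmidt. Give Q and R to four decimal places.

c_1 = (-2, 2, 4); ‖c_1‖ = 4.8990, so q_1 = (-0.4082, 0.4082, 0.8165).
q_1·c_2 = (-0.4082)·(-3) + 0.4082·4 + 0.8165·2 = 4.4907.
u_2 = c_2 − 4.4907·q_1 = (-1.1667, 2.1667, -1.6667).
‖u_2‖ = 2.9721, so q_2 = (-0.3925, 0.7290, -0.5608).
q_1·c_3 = (-0.4082)·(-2) + 0.4082·4 + 0.8165·1 = 3.2660; q_2·c_3 = (-0.3925)·(-2) + 0.7290·4 + (-0.5608)·1 = 3.1403.
u_3 = c_3 − 3.2660·q_1 − 3.1403·q_2 = (0.5660, 0.3774, 0.0943).
‖u_3‖ = 0.6868, so q_3 = (0.8242, 0.5494, 0.1374).

Q = [[-0.4082, -0.3925, 0.8242], [0.4082, 0.7290, 0.5494], [0.8165, -0.5608, 0.1374]], R = [[4.8990, 4.4907, 3.2660], [0.0000, 2.9721, 3.1403], [0.0000, 0.0000, 0.6868]]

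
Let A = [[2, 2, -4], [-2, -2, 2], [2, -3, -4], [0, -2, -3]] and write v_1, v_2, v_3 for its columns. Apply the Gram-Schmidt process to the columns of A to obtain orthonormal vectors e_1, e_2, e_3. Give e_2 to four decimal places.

e_2 = (0.3666, -0.3666, -0.7332, -0.4399)

e_1 = v_1/‖v_1‖ = (2, -2, 2, 0)/3.4641 = (0.5774, -0.5774, 0.5774, 0.0000).
r_{12} = e_1·v_2 = 0.5774.
u_2 = v_2 − 0.5774·e_1 = (1.6667, -1.6667, -3.3333, -2.0000).
‖u_2‖ = 4.5461, so e_2 = (0.3666, -0.3666, -0.7332, -0.4399).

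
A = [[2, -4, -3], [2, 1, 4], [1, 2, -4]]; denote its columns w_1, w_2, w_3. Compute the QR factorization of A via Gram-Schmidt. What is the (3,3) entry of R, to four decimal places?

r_{33} = 6.1583

w_1 = (2, 2, 1); ‖w_1‖ = 3.0000, so e_1 = (0.6667, 0.6667, 0.3333).
e_1·w_2 = 0.6667·(-4) + 0.6667·1 + 0.3333·2 = -1.3333.
u_2 = w_2 + 1.3333·e_1 = (-3.1111, 1.8889, 2.4444).
‖u_2‖ = 4.3843, so e_2 = (-0.7096, 0.4308, 0.5575).
e_1·w_3 = 0.6667·(-3) + 0.6667·4 + 0.3333·(-4) = -0.6667; e_2·w_3 = (-0.7096)·(-3) + 0.4308·4 + 0.5575·(-4) = 1.6219.
u_3 = w_3 + 0.6667·e_1 − 1.6219·e_2 = (-1.4046, 3.7457, -4.6821).
r_{33} = ‖u_3‖ = 6.1583.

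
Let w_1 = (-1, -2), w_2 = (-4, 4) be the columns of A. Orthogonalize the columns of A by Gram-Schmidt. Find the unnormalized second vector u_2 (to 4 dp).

u_2 = (-4.8000, 2.4000)

w_1 = (-1, -2); ‖w_1‖ = 2.2361, so e_1 = (-0.4472, -0.8944).
e_1·w_2 = (-0.4472)·(-4) + (-0.8944)·4 = -1.7889.
u_2 = w_2 + 1.7889·e_1 = (-4.8000, 2.4000).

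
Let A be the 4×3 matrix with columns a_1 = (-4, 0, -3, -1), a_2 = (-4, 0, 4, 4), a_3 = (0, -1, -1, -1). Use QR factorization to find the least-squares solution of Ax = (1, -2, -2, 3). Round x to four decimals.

q_1 = a_1/‖a_1‖ = (-4, 0, -3, -1)/5.0990 = (-0.7845, 0.0000, -0.5883, -0.1961).
r_{12} = q_1·a_2 = 0.0000.
u_2 = a_2 + 0.0000·q_1 = (-4.0000, 0.0000, 4.0000, 4.0000).
‖u_2‖ = 6.9282, so q_2 = (-0.5774, 0.0000, 0.5774, 0.5774).
r_{13} = q_1·a_3 = 0.7845; r_{23} = q_2·a_3 = -1.1547.
u_3 = a_3 − 0.7845·q_1 + 1.1547·q_2 = (-0.0513, -1.0000, 0.1282, -0.1795).
‖u_3‖ = 1.0253, so q_3 = (-0.0500, -0.9753, 0.1250, -0.1751).
Qᵀb = (-0.1961, 0.0000, 1.1254).
Back-substitute: x_3 = 1.1254/1.0253 = 1.0976.
x_2 = (0.0000 + 1.1547·1.0976)/6.9282 = 0.1829.
x_1 = (-0.1961 + 0.0000·0.1829 − 0.7845·1.0976)/5.0990 = -0.2073.

x = (-0.2073, 0.1829, 1.0976)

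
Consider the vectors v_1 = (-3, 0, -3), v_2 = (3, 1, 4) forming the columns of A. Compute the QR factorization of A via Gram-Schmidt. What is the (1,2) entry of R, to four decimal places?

v_1 = (-3, 0, -3); ‖v_1‖ = 4.2426, so e_1 = (-0.7071, 0.0000, -0.7071).
r_{12} = e_1·v_2 = -4.9497.

r_{12} = -4.9497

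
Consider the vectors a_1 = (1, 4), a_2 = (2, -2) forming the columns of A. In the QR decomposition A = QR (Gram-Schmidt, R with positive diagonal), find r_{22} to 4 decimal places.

e_1 = a_1/‖a_1‖ = (1, 4)/4.1231 = (0.2425, 0.9701).
r_{12} = e_1·a_2 = -1.4552.
u_2 = a_2 + 1.4552·e_1 = (2.3529, -0.5882).
r_{22} = ‖u_2‖ = 2.4254.

r_{22} = 2.4254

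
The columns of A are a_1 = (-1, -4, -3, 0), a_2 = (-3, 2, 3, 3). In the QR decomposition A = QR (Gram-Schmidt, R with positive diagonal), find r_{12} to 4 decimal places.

r_{12} = -2.7456

a_1 = (-1, -4, -3, 0); ‖a_1‖ = 5.0990, so e_1 = (-0.1961, -0.7845, -0.5883, 0.0000).
r_{12} = e_1·a_2 = -2.7456.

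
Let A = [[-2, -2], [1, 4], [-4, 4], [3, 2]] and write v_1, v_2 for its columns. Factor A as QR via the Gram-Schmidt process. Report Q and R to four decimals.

v_1 = (-2, 1, -4, 3); ‖v_1‖ = 5.4772, so e_1 = (-0.3651, 0.1826, -0.7303, 0.5477).
e_1·v_2 = (-0.3651)·(-2) + 0.1826·4 + (-0.7303)·4 + 0.5477·2 = -0.3651.
u_2 = v_2 + 0.3651·e_1 = (-2.1333, 4.0667, 3.7333, 2.2000).
‖u_2‖ = 6.3140, so e_2 = (-0.3379, 0.6441, 0.5913, 0.3484).

Q = [[-0.3651, -0.3379], [0.1826, 0.6441], [-0.7303, 0.5913], [0.5477, 0.3484]], R = [[5.4772, -0.3651], [0.0000, 6.3140]]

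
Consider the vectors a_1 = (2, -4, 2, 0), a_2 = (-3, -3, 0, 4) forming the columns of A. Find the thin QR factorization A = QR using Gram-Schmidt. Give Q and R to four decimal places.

Q = [[0.4082, -0.6139], [-0.8165, -0.3508], [0.4082, -0.0877], [0.0000, 0.7016]], R = [[4.8990, 1.2247], [0.0000, 5.7009]]

q_1 = a_1/‖a_1‖ = (2, -4, 2, 0)/4.8990 = (0.4082, -0.8165, 0.4082, 0.0000).
r_{12} = q_1·a_2 = 1.2247.
u_2 = a_2 − 1.2247·q_1 = (-3.5000, -2.0000, -0.5000, 4.0000).
‖u_2‖ = 5.7009, so q_2 = (-0.6139, -0.3508, -0.0877, 0.7016).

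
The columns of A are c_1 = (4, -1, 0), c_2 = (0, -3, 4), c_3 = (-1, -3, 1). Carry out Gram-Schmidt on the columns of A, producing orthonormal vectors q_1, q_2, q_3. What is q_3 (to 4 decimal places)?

q_3 = (-0.1961, -0.7845, -0.5883)

q_1 = c_1/‖c_1‖ = (4, -1, 0)/4.1231 = (0.9701, -0.2425, 0.0000).
r_{12} = q_1·c_2 = 0.7276.
u_2 = c_2 − 0.7276·q_1 = (-0.7059, -2.8235, 4.0000).
‖u_2‖ = 4.9468, so q_2 = (-0.1427, -0.5708, 0.8086).
r_{13} = q_1·c_3 = -0.2425; r_{23} = q_2·c_3 = 2.6636.
u_3 = c_3 + 0.2425·q_1 − 2.6636·q_2 = (-0.3846, -1.5385, -1.1538).
‖u_3‖ = 1.9612, so q_3 = (-0.1961, -0.7845, -0.5883).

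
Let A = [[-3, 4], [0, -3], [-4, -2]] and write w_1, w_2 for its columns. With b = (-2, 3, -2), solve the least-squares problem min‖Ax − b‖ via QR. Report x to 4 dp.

x = (0.4993, -0.3794)

w_1 = (-3, 0, -4); ‖w_1‖ = 5.0000, so e_1 = (-0.6000, 0.0000, -0.8000).
e_1·w_2 = (-0.6000)·4 + 0.0000·(-3) + (-0.8000)·(-2) = -0.8000.
u_2 = w_2 + 0.8000·e_1 = (3.5200, -3.0000, -2.6400).
‖u_2‖ = 5.3254, so e_2 = (0.6610, -0.5633, -0.4957).
Qᵀb = (2.8000, -2.0205).
Back-substitute: x_2 = -2.0205/5.3254 = -0.3794.
x_1 = (2.8000 + 0.8000·(-0.3794))/5.0000 = 0.4993.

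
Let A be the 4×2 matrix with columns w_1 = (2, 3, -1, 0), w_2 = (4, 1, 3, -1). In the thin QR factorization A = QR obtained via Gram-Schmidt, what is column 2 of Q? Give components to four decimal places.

q_1 = w_1/‖w_1‖ = (2, 3, -1, 0)/3.7417 = (0.5345, 0.8018, -0.2673, 0.0000).
r_{12} = q_1·w_2 = 2.1381.
u_2 = w_2 − 2.1381·q_1 = (2.8571, -0.7143, 3.5714, -1.0000).
‖u_2‖ = 4.7359, so q_2 = (0.6033, -0.1508, 0.7541, -0.2112).

q_2 = (0.6033, -0.1508, 0.7541, -0.2112)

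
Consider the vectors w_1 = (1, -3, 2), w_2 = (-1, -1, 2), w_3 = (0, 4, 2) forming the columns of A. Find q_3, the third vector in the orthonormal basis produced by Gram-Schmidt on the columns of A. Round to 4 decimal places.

q_3 = (0.5774, 0.5774, 0.5774)

w_1 = (1, -3, 2); ‖w_1‖ = 3.7417, so q_1 = (0.2673, -0.8018, 0.5345).
q_1·w_2 = 0.2673·(-1) + (-0.8018)·(-1) + 0.5345·2 = 1.6036.
u_2 = w_2 − 1.6036·q_1 = (-1.4286, 0.2857, 1.1429).
‖u_2‖ = 1.8516, so q_2 = (-0.7715, 0.1543, 0.6172).
q_1·w_3 = 0.2673·0 + (-0.8018)·4 + 0.5345·2 = -2.1381; q_2·w_3 = (-0.7715)·0 + 0.1543·4 + 0.6172·2 = 1.8516.
u_3 = w_3 + 2.1381·q_1 − 1.8516·q_2 = (2.0000, 2.0000, 2.0000).
‖u_3‖ = 3.4641, so q_3 = (0.5774, 0.5774, 0.5774).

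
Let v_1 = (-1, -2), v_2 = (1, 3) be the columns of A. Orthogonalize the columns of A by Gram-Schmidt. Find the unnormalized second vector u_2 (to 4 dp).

u_2 = (-0.4000, 0.2000)

v_1 = (-1, -2); ‖v_1‖ = 2.2361, so e_1 = (-0.4472, -0.8944).
e_1·v_2 = (-0.4472)·1 + (-0.8944)·3 = -3.1305.
u_2 = v_2 + 3.1305·e_1 = (-0.4000, 0.2000).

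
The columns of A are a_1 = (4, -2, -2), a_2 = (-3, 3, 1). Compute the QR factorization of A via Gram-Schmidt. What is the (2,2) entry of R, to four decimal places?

r_{22} = 1.5275

a_1 = (4, -2, -2); ‖a_1‖ = 4.8990, so e_1 = (0.8165, -0.4082, -0.4082).
e_1·a_2 = 0.8165·(-3) + (-0.4082)·3 + (-0.4082)·1 = -4.0825.
u_2 = a_2 + 4.0825·e_1 = (0.3333, 1.3333, -0.6667).
r_{22} = ‖u_2‖ = 1.5275.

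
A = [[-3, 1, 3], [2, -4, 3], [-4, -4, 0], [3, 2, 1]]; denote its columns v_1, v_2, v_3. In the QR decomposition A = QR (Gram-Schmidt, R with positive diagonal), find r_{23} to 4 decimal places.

r_{23} = -1.2038

v_1 = (-3, 2, -4, 3); ‖v_1‖ = 6.1644, so e_1 = (-0.4867, 0.3244, -0.6489, 0.4867).
e_1·v_2 = (-0.4867)·1 + 0.3244·(-4) + (-0.6489)·(-4) + 0.4867·2 = 1.7844.
u_2 = v_2 − 1.7844·e_1 = (1.8684, -4.5789, -2.8421, 1.1316).
‖u_2‖ = 5.8151, so e_2 = (0.3213, -0.7874, -0.4887, 0.1946).
r_{23} = e_2·v_3 = -1.2038.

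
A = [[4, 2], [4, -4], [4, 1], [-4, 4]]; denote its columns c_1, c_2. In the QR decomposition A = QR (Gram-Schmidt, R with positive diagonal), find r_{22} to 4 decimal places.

r_{22} = 5.5453

c_1 = (4, 4, 4, -4); ‖c_1‖ = 8.0000, so e_1 = (0.5000, 0.5000, 0.5000, -0.5000).
e_1·c_2 = 0.5000·2 + 0.5000·(-4) + 0.5000·1 + (-0.5000)·4 = -2.5000.
u_2 = c_2 + 2.5000·e_1 = (3.2500, -2.7500, 2.2500, 2.7500).
r_{22} = ‖u_2‖ = 5.5453.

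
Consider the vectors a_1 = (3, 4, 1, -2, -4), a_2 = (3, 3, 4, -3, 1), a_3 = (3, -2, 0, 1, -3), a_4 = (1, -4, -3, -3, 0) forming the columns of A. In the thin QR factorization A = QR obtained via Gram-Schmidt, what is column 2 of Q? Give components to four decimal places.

e_2 = (0.2335, 0.1229, 0.6433, -0.3442, 0.6310)

a_1 = (3, 4, 1, -2, -4); ‖a_1‖ = 6.7823, so e_1 = (0.4423, 0.5898, 0.1474, -0.2949, -0.5898).
e_1·a_2 = 0.4423·3 + 0.5898·3 + 0.1474·4 + (-0.2949)·(-3) + (-0.5898)·1 = 3.9809.
u_2 = a_2 − 3.9809·e_1 = (1.2391, 0.6522, 3.4130, -1.8261, 3.3478).
‖u_2‖ = 5.3059, so e_2 = (0.2335, 0.1229, 0.6433, -0.3442, 0.6310).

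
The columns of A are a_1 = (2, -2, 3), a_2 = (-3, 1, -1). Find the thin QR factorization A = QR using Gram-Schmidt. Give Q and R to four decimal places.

a_1 = (2, -2, 3); ‖a_1‖ = 4.1231, so q_1 = (0.4851, -0.4851, 0.7276).
q_1·a_2 = 0.4851·(-3) + (-0.4851)·1 + 0.7276·(-1) = -2.6679.
u_2 = a_2 + 2.6679·q_1 = (-1.7059, -0.2941, 0.9412).
‖u_2‖ = 1.9704, so q_2 = (-0.8658, -0.1493, 0.4777).

Q = [[0.4851, -0.8658], [-0.4851, -0.1493], [0.7276, 0.4777]], R = [[4.1231, -2.6679], [0.0000, 1.9704]]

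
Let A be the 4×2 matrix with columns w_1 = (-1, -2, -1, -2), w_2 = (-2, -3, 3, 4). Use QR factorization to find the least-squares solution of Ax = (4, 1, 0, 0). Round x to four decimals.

x = (-0.7035, -0.3450)

w_1 = (-1, -2, -1, -2); ‖w_1‖ = 3.1623, so q_1 = (-0.3162, -0.6325, -0.3162, -0.6325).
q_1·w_2 = (-0.3162)·(-2) + (-0.6325)·(-3) + (-0.3162)·3 + (-0.6325)·4 = -0.9487.
u_2 = w_2 + 0.9487·q_1 = (-2.3000, -3.6000, 2.7000, 3.4000).
‖u_2‖ = 6.0910, so q_2 = (-0.3776, -0.5910, 0.4433, 0.5582).
Qᵀb = (-1.8974, -2.1015).
Back-substitute: x_2 = -2.1015/6.0910 = -0.3450.
x_1 = (-1.8974 + 0.9487·(-0.3450))/3.1623 = -0.7035.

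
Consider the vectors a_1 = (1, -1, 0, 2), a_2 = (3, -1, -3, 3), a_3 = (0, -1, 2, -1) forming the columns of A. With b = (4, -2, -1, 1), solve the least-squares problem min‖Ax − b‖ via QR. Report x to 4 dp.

x = (-1.0000, 1.5769, 1.7692)

a_1 = (1, -1, 0, 2); ‖a_1‖ = 2.4495, so e_1 = (0.4082, -0.4082, 0.0000, 0.8165).
e_1·a_2 = 0.4082·3 + (-0.4082)·(-1) + 0.0000·(-3) + 0.8165·3 = 4.0825.
u_2 = a_2 − 4.0825·e_1 = (1.3333, 0.6667, -3.0000, -0.3333).
‖u_2‖ = 3.3665, so e_2 = (0.3961, 0.1980, -0.8911, -0.0990).
e_1·a_3 = 0.4082·0 + (-0.4082)·(-1) + 0.0000·2 + 0.8165·(-1) = -0.4082; e_2·a_3 = 0.3961·0 + 0.1980·(-1) + (-0.8911)·2 + (-0.0990)·(-1) = -1.8813.
u_3 = a_3 + 0.4082·e_1 + 1.8813·e_2 = (0.9118, -0.7941, 0.3235, -0.8529).
‖u_3‖ = 1.5146, so e_3 = (0.6020, -0.5243, 0.2136, -0.5631).
Qᵀb = (3.2660, 1.9803, 2.6797).
Back-substitute: x_3 = 2.6797/1.5146 = 1.7692.
x_2 = (1.9803 + 1.8813·1.7692)/3.3665 = 1.5769.
x_1 = (3.2660 − 4.0825·1.5769 + 0.4082·1.7692)/2.4495 = -1.0000.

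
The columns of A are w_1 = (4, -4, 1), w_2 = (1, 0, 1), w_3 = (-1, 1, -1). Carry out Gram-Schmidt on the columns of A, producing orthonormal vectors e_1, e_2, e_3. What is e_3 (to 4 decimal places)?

e_1 = w_1/‖w_1‖ = (4, -4, 1)/5.7446 = (0.6963, -0.6963, 0.1741).
r_{12} = e_1·w_2 = 0.8704.
u_2 = w_2 − 0.8704·e_1 = (0.3939, 0.6061, 0.8485).
‖u_2‖ = 1.1146, so e_2 = (0.3534, 0.5437, 0.7612).
r_{13} = e_1·w_3 = -1.5667; r_{23} = e_2·w_3 = -0.5709.
u_3 = w_3 + 1.5667·e_1 + 0.5709·e_2 = (0.2927, 0.2195, -0.2927).
‖u_3‖ = 0.4685, so e_3 = (0.6247, 0.4685, -0.6247).

e_3 = (0.6247, 0.4685, -0.6247)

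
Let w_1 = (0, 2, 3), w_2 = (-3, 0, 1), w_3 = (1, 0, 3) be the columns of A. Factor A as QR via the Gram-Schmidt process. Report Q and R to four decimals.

q_1 = w_1/‖w_1‖ = (0, 2, 3)/3.6056 = (0.0000, 0.5547, 0.8321).
r_{12} = q_1·w_2 = 0.8321.
u_2 = w_2 − 0.8321·q_1 = (-3.0000, -0.4615, 0.3077).
‖u_2‖ = 3.0509, so q_2 = (-0.9833, -0.1513, 0.1009).
r_{13} = q_1·w_3 = 2.4962; r_{23} = q_2·w_3 = -0.6808.
u_3 = w_3 − 2.4962·q_1 + 0.6808·q_2 = (0.3306, -1.4876, 0.9917).
‖u_3‖ = 1.8182, so q_3 = (0.1818, -0.8182, 0.5455).

Q = [[0.0000, -0.9833, 0.1818], [0.5547, -0.1513, -0.8182], [0.8321, 0.1009, 0.5455]], R = [[3.6056, 0.8321, 2.4962], [0.0000, 3.0509, -0.6808], [0.0000, 0.0000, 1.8182]]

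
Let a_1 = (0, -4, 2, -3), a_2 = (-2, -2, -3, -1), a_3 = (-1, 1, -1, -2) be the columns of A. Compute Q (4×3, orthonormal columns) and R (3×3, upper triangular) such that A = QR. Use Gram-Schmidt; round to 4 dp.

q_1 = a_1/‖a_1‖ = (0, -4, 2, -3)/5.3852 = (0.0000, -0.7428, 0.3714, -0.5571).
r_{12} = q_1·a_2 = 0.9285.
u_2 = a_2 − 0.9285·q_1 = (-2.0000, -1.3103, -3.3448, -0.4828).
‖u_2‖ = 4.1398, so q_2 = (-0.4831, -0.3165, -0.8080, -0.1166).
r_{13} = q_1·a_3 = 0.0000; r_{23} = q_2·a_3 = 1.2078.
u_3 = a_3 + 0.0000·q_1 − 1.2078·q_2 = (-0.4165, 1.3823, -0.0241, -1.8592).
‖u_3‖ = 2.3540, so q_3 = (-0.1769, 0.5872, -0.0103, -0.7898).

Q = [[0.0000, -0.4831, -0.1769], [-0.7428, -0.3165, 0.5872], [0.3714, -0.8080, -0.0103], [-0.5571, -0.1166, -0.7898]], R = [[5.3852, 0.9285, 0.0000], [0.0000, 4.1398, 1.2078], [0.0000, 0.0000, 2.3540]]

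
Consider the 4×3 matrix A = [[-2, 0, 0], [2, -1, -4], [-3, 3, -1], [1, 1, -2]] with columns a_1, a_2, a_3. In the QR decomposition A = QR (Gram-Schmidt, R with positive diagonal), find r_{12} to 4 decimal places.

r_{12} = -2.3570

a_1 = (-2, 2, -3, 1); ‖a_1‖ = 4.2426, so q_1 = (-0.4714, 0.4714, -0.7071, 0.2357).
r_{12} = q_1·a_2 = -2.3570.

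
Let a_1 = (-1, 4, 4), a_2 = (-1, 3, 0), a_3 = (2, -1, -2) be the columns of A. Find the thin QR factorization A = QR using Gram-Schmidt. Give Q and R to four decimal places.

Q = [[-0.1741, -0.2744, 0.9457], [0.6963, 0.6448, 0.3152], [0.6963, -0.7134, -0.0788]], R = [[5.7446, 2.2630, -2.4371], [0.0000, 2.2088, 0.2332], [0.0000, 0.0000, 1.7338]]

a_1 = (-1, 4, 4); ‖a_1‖ = 5.7446, so e_1 = (-0.1741, 0.6963, 0.6963).
e_1·a_2 = (-0.1741)·(-1) + 0.6963·3 + 0.6963·0 = 2.2630.
u_2 = a_2 − 2.2630·e_1 = (-0.6061, 1.4242, -1.5758).
‖u_2‖ = 2.2088, so e_2 = (-0.2744, 0.6448, -0.7134).
e_1·a_3 = (-0.1741)·2 + 0.6963·(-1) + 0.6963·(-2) = -2.4371; e_2·a_3 = (-0.2744)·2 + 0.6448·(-1) + (-0.7134)·(-2) = 0.2332.
u_3 = a_3 + 2.4371·e_1 − 0.2332·e_2 = (1.6398, 0.5466, -0.1366).
‖u_3‖ = 1.7338, so e_3 = (0.9457, 0.3152, -0.0788).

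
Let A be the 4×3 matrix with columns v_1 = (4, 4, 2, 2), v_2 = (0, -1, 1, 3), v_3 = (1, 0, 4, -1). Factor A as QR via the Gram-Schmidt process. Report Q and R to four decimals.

Q = [[0.6325, -0.1229, 0.0000], [0.6325, -0.4300, -0.2540], [0.3162, 0.2457, 0.8890], [0.3162, 0.8600, -0.3810]], R = [[6.3246, 0.6325, 1.5811], [0.0000, 3.2558, 0.0000], [0.0000, 0.0000, 3.9370]]

v_1 = (4, 4, 2, 2); ‖v_1‖ = 6.3246, so e_1 = (0.6325, 0.6325, 0.3162, 0.3162).
e_1·v_2 = 0.6325·0 + 0.6325·(-1) + 0.3162·1 + 0.3162·3 = 0.6325.
u_2 = v_2 − 0.6325·e_1 = (-0.4000, -1.4000, 0.8000, 2.8000).
‖u_2‖ = 3.2558, so e_2 = (-0.1229, -0.4300, 0.2457, 0.8600).
e_1·v_3 = 0.6325·1 + 0.6325·0 + 0.3162·4 + 0.3162·(-1) = 1.5811; e_2·v_3 = (-0.1229)·1 + (-0.4300)·0 + 0.2457·4 + 0.8600·(-1) = 0.0000.
u_3 = v_3 − 1.5811·e_1 − 0.0000·e_2 = (0.0000, -1.0000, 3.5000, -1.5000).
‖u_3‖ = 3.9370, so e_3 = (0.0000, -0.2540, 0.8890, -0.3810).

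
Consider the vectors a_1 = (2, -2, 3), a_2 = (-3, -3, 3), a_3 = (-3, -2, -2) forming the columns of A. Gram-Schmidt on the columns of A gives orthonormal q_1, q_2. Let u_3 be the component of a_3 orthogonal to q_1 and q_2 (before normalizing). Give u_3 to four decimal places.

u_3 = (0.3571, -1.7857, -1.4286)

a_1 = (2, -2, 3); ‖a_1‖ = 4.1231, so q_1 = (0.4851, -0.4851, 0.7276).
q_1·a_2 = 0.4851·(-3) + (-0.4851)·(-3) + 0.7276·3 = 2.1828.
u_2 = a_2 − 2.1828·q_1 = (-4.0588, -1.9412, 1.4118).
‖u_2‖ = 4.7154, so q_2 = (-0.8608, -0.4117, 0.2994).
q_1·a_3 = 0.4851·(-3) + (-0.4851)·(-2) + 0.7276·(-2) = -1.9403; q_2·a_3 = (-0.8608)·(-3) + (-0.4117)·(-2) + 0.2994·(-2) = 2.8068.
u_3 = a_3 + 1.9403·q_1 − 2.8068·q_2 = (0.3571, -1.7857, -1.4286).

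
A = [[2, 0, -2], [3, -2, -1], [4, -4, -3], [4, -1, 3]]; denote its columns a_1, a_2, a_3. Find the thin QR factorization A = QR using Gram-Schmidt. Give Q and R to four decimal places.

Q = [[0.2981, 0.4726, -0.8161], [0.4472, -0.1091, -0.0600], [0.5963, -0.6908, -0.1110], [0.5963, 0.5363, 0.5640]], R = [[6.7082, -3.8759, -1.0435], [0.0000, 2.4449, 2.8449], [0.0000, 0.0000, 3.7172]]

a_1 = (2, 3, 4, 4); ‖a_1‖ = 6.7082, so e_1 = (0.2981, 0.4472, 0.5963, 0.5963).
e_1·a_2 = 0.2981·0 + 0.4472·(-2) + 0.5963·(-4) + 0.5963·(-1) = -3.8759.
u_2 = a_2 + 3.8759·e_1 = (1.1556, -0.2667, -1.6889, 1.3111).
‖u_2‖ = 2.4449, so e_2 = (0.4726, -0.1091, -0.6908, 0.5363).
e_1·a_3 = 0.2981·(-2) + 0.4472·(-1) + 0.5963·(-3) + 0.5963·3 = -1.0435; e_2·a_3 = 0.4726·(-2) + (-0.1091)·(-1) + (-0.6908)·(-3) + 0.5363·3 = 2.8449.
u_3 = a_3 + 1.0435·e_1 − 2.8449·e_2 = (-3.0335, -0.2230, -0.4126, 2.0967).
‖u_3‖ = 3.7172, so e_3 = (-0.8161, -0.0600, -0.1110, 0.5640).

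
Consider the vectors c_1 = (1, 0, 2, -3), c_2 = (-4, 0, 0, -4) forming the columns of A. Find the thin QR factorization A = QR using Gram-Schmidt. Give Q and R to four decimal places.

c_1 = (1, 0, 2, -3); ‖c_1‖ = 3.7417, so q_1 = (0.2673, 0.0000, 0.5345, -0.8018).
q_1·c_2 = 0.2673·(-4) + 0.0000·0 + 0.5345·0 + (-0.8018)·(-4) = 2.1381.
u_2 = c_2 − 2.1381·q_1 = (-4.5714, 0.0000, -1.1429, -2.2857).
‖u_2‖ = 5.2372, so q_2 = (-0.8729, 0.0000, -0.2182, -0.4364).

Q = [[0.2673, -0.8729], [0.0000, 0.0000], [0.5345, -0.2182], [-0.8018, -0.4364]], R = [[3.7417, 2.1381], [0.0000, 5.2372]]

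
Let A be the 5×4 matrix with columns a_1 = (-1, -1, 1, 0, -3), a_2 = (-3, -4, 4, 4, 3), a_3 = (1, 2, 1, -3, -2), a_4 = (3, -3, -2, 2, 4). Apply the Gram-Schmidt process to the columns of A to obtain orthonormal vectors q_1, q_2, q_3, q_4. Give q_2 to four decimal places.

q_2 = (-0.3496, -0.4730, 0.4730, 0.4936, 0.4319)

a_1 = (-1, -1, 1, 0, -3); ‖a_1‖ = 3.4641, so q_1 = (-0.2887, -0.2887, 0.2887, 0.0000, -0.8660).
q_1·a_2 = (-0.2887)·(-3) + (-0.2887)·(-4) + 0.2887·4 + 0.0000·4 + (-0.8660)·3 = 0.5774.
u_2 = a_2 − 0.5774·q_1 = (-2.8333, -3.8333, 3.8333, 4.0000, 3.5000).
‖u_2‖ = 8.1035, so q_2 = (-0.3496, -0.4730, 0.4730, 0.4936, 0.4319).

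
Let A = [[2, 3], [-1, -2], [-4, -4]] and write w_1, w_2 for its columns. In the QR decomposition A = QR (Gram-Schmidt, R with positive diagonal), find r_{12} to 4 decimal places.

w_1 = (2, -1, -4); ‖w_1‖ = 4.5826, so q_1 = (0.4364, -0.2182, -0.8729).
r_{12} = q_1·w_2 = 5.2372.

r_{12} = 5.2372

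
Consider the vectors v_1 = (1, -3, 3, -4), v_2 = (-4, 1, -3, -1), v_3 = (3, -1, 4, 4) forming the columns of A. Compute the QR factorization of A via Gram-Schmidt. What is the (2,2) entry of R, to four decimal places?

v_1 = (1, -3, 3, -4); ‖v_1‖ = 5.9161, so e_1 = (0.1690, -0.5071, 0.5071, -0.6761).
e_1·v_2 = 0.1690·(-4) + (-0.5071)·1 + 0.5071·(-3) + (-0.6761)·(-1) = -2.0284.
u_2 = v_2 + 2.0284·e_1 = (-3.6571, -0.0286, -1.9714, -2.3714).
r_{22} = ‖u_2‖ = 4.7839.

r_{22} = 4.7839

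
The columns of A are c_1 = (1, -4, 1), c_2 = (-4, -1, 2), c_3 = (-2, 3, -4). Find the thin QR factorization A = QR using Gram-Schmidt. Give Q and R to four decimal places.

Q = [[0.2357, -0.9019, -0.3620], [-0.9428, -0.1219, -0.3103], [0.2357, 0.4144, -0.8790]], R = [[4.2426, 0.4714, -4.2426], [0.0000, 4.5583, -0.2194], [0.0000, 0.0000, 3.3094]]

c_1 = (1, -4, 1); ‖c_1‖ = 4.2426, so e_1 = (0.2357, -0.9428, 0.2357).
e_1·c_2 = 0.2357·(-4) + (-0.9428)·(-1) + 0.2357·2 = 0.4714.
u_2 = c_2 − 0.4714·e_1 = (-4.1111, -0.5556, 1.8889).
‖u_2‖ = 4.5583, so e_2 = (-0.9019, -0.1219, 0.4144).
e_1·c_3 = 0.2357·(-2) + (-0.9428)·3 + 0.2357·(-4) = -4.2426; e_2·c_3 = (-0.9019)·(-2) + (-0.1219)·3 + 0.4144·(-4) = -0.2194.
u_3 = c_3 + 4.2426·e_1 + 0.2194·e_2 = (-1.1979, -1.0267, -2.9091).
‖u_3‖ = 3.3094, so e_3 = (-0.3620, -0.3103, -0.8790).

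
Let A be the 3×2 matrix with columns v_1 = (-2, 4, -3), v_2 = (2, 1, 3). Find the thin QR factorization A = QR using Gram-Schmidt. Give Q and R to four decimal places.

v_1 = (-2, 4, -3); ‖v_1‖ = 5.3852, so q_1 = (-0.3714, 0.7428, -0.5571).
q_1·v_2 = (-0.3714)·2 + 0.7428·1 + (-0.5571)·3 = -1.6713.
u_2 = v_2 + 1.6713·q_1 = (1.3793, 2.2414, 2.0690).
‖u_2‖ = 3.3477, so q_2 = (0.4120, 0.6695, 0.6180).

Q = [[-0.3714, 0.4120], [0.7428, 0.6695], [-0.5571, 0.6180]], R = [[5.3852, -1.6713], [0.0000, 3.3477]]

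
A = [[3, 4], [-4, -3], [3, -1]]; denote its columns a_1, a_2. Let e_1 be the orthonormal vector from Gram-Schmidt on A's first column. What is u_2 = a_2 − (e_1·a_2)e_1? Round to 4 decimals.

u_2 = (2.1471, -0.5294, -2.8529)

e_1 = a_1/‖a_1‖ = (3, -4, 3)/5.8310 = (0.5145, -0.6860, 0.5145).
r_{12} = e_1·a_2 = 3.6015.
u_2 = a_2 − 3.6015·e_1 = (2.1471, -0.5294, -2.8529).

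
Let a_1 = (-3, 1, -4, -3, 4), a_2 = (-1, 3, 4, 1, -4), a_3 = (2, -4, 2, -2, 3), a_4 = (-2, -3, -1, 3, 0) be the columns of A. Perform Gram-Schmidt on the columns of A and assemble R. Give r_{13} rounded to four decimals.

a_1 = (-3, 1, -4, -3, 4); ‖a_1‖ = 7.1414, so e_1 = (-0.4201, 0.1400, -0.5601, -0.4201, 0.5601).
r_{13} = e_1·a_3 = 0.0000.

r_{13} = 0.0000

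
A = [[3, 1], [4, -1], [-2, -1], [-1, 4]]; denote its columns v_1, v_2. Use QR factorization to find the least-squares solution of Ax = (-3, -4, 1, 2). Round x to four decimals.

v_1 = (3, 4, -2, -1); ‖v_1‖ = 5.4772, so e_1 = (0.5477, 0.7303, -0.3651, -0.1826).
e_1·v_2 = 0.5477·1 + 0.7303·(-1) + (-0.3651)·(-1) + (-0.1826)·4 = -0.5477.
u_2 = v_2 + 0.5477·e_1 = (1.3000, -0.6000, -1.2000, 3.9000).
‖u_2‖ = 4.3243, so e_2 = (0.3006, -0.1387, -0.2775, 0.9019).
Qᵀb = (-5.2947, 1.1794).
Back-substitute: x_2 = 1.1794/4.3243 = 0.2727.
x_1 = (-5.2947 + 0.5477·0.2727)/5.4772 = -0.9394.

x = (-0.9394, 0.2727)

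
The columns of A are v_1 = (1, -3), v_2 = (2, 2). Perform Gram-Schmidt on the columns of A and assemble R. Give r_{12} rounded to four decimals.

v_1 = (1, -3); ‖v_1‖ = 3.1623, so q_1 = (0.3162, -0.9487).
r_{12} = q_1·v_2 = -1.2649.

r_{12} = -1.2649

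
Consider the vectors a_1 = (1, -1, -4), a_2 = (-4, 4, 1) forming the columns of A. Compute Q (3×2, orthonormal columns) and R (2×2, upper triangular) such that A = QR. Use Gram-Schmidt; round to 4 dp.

Q = [[0.2357, -0.6667], [-0.2357, 0.6667], [-0.9428, -0.3333]], R = [[4.2426, -2.8284], [0.0000, 5.0000]]

a_1 = (1, -1, -4); ‖a_1‖ = 4.2426, so e_1 = (0.2357, -0.2357, -0.9428).
e_1·a_2 = 0.2357·(-4) + (-0.2357)·4 + (-0.9428)·1 = -2.8284.
u_2 = a_2 + 2.8284·e_1 = (-3.3333, 3.3333, -1.6667).
‖u_2‖ = 5.0000, so e_2 = (-0.6667, 0.6667, -0.3333).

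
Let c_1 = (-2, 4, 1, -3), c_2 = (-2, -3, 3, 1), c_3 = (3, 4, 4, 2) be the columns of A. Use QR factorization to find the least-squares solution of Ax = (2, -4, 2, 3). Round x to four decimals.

c_1 = (-2, 4, 1, -3); ‖c_1‖ = 5.4772, so e_1 = (-0.3651, 0.7303, 0.1826, -0.5477).
e_1·c_2 = (-0.3651)·(-2) + 0.7303·(-3) + 0.1826·3 + (-0.5477)·1 = -1.4606.
u_2 = c_2 + 1.4606·e_1 = (-2.5333, -1.9333, 3.2667, 0.2000).
‖u_2‖ = 4.5680, so e_2 = (-0.5546, -0.4232, 0.7151, 0.0438).
e_1·c_3 = (-0.3651)·3 + 0.7303·4 + 0.1826·4 + (-0.5477)·2 = 1.4606; e_2·c_3 = (-0.5546)·3 + (-0.4232)·4 + 0.7151·4 + 0.0438·2 = -0.4086.
u_3 = c_3 − 1.4606·e_1 + 0.4086·e_2 = (3.3067, 2.7604, 4.0256, 2.8179).
‖u_3‖ = 6.5345, so e_3 = (0.5060, 0.4224, 0.6160, 0.4312).
Qᵀb = (-4.9295, 2.1454, 1.8481).
Back-substitute: x_3 = 1.8481/6.5345 = 0.2828.
x_2 = (2.1454 + 0.4086·0.2828)/4.5680 = 0.4949.
x_1 = (-4.9295 + 1.4606·0.4949 − 1.4606·0.2828)/5.4772 = -0.8434.

x = (-0.8434, 0.4949, 0.2828)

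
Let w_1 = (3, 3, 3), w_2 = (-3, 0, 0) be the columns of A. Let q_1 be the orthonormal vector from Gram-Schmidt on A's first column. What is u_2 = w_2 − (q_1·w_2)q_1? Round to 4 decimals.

w_1 = (3, 3, 3); ‖w_1‖ = 5.1962, so q_1 = (0.5774, 0.5774, 0.5774).
q_1·w_2 = 0.5774·(-3) + 0.5774·0 + 0.5774·0 = -1.7321.
u_2 = w_2 + 1.7321·q_1 = (-2.0000, 1.0000, 1.0000).

u_2 = (-2.0000, 1.0000, 1.0000)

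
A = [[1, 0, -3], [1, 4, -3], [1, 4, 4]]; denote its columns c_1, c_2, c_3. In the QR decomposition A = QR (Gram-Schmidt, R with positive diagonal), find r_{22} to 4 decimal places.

c_1 = (1, 1, 1); ‖c_1‖ = 1.7321, so q_1 = (0.5774, 0.5774, 0.5774).
q_1·c_2 = 0.5774·0 + 0.5774·4 + 0.5774·4 = 4.6188.
u_2 = c_2 − 4.6188·q_1 = (-2.6667, 1.3333, 1.3333).
r_{22} = ‖u_2‖ = 3.2660.

r_{22} = 3.2660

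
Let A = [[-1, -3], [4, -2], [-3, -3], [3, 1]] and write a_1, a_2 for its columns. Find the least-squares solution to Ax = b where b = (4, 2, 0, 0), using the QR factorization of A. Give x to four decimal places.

x = (0.2698, -0.7778)

q_1 = a_1/‖a_1‖ = (-1, 4, -3, 3)/5.9161 = (-0.1690, 0.6761, -0.5071, 0.5071).
r_{12} = q_1·a_2 = 1.1832.
u_2 = a_2 − 1.1832·q_1 = (-2.8000, -2.8000, -2.4000, 0.4000).
‖u_2‖ = 4.6476, so q_2 = (-0.6025, -0.6025, -0.5164, 0.0861).
Qᵀb = (0.6761, -3.6148).
Back-substitute: x_2 = -3.6148/4.6476 = -0.7778.
x_1 = (0.6761 − 1.1832·(-0.7778))/5.9161 = 0.2698.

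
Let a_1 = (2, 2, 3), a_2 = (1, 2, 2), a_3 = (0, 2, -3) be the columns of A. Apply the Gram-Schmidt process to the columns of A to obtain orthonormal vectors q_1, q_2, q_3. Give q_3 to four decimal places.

q_3 = (0.6667, 0.3333, -0.6667)

a_1 = (2, 2, 3); ‖a_1‖ = 4.1231, so q_1 = (0.4851, 0.4851, 0.7276).
q_1·a_2 = 0.4851·1 + 0.4851·2 + 0.7276·2 = 2.9104.
u_2 = a_2 − 2.9104·q_1 = (-0.4118, 0.5882, -0.1176).
‖u_2‖ = 0.7276, so q_2 = (-0.5659, 0.8085, -0.1617).
q_1·a_3 = 0.4851·0 + 0.4851·2 + 0.7276·(-3) = -1.2127; q_2·a_3 = (-0.5659)·0 + 0.8085·2 + (-0.1617)·(-3) = 2.1020.
u_3 = a_3 + 1.2127·q_1 − 2.1020·q_2 = (1.7778, 0.8889, -1.7778).
‖u_3‖ = 2.6667, so q_3 = (0.6667, 0.3333, -0.6667).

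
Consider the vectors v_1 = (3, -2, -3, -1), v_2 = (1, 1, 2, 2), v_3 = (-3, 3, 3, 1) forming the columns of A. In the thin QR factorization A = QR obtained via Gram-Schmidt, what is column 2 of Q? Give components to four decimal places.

v_1 = (3, -2, -3, -1); ‖v_1‖ = 4.7958, so e_1 = (0.6255, -0.4170, -0.6255, -0.2085).
e_1·v_2 = 0.6255·1 + (-0.4170)·1 + (-0.6255)·2 + (-0.2085)·2 = -1.4596.
u_2 = v_2 + 1.4596·e_1 = (1.9130, 0.3913, 1.0870, 1.6957).
‖u_2‖ = 2.8053, so e_2 = (0.6819, 0.1395, 0.3875, 0.6045).

e_2 = (0.6819, 0.1395, 0.3875, 0.6045)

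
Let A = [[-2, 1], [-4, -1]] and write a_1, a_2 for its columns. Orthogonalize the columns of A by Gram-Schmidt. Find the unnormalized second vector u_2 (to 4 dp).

a_1 = (-2, -4); ‖a_1‖ = 4.4721, so q_1 = (-0.4472, -0.8944).
q_1·a_2 = (-0.4472)·1 + (-0.8944)·(-1) = 0.4472.
u_2 = a_2 − 0.4472·q_1 = (1.2000, -0.6000).

u_2 = (1.2000, -0.6000)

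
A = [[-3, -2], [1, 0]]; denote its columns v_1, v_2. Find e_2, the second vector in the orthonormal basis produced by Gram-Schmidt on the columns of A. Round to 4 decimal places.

v_1 = (-3, 1); ‖v_1‖ = 3.1623, so e_1 = (-0.9487, 0.3162).
e_1·v_2 = (-0.9487)·(-2) + 0.3162·0 = 1.8974.
u_2 = v_2 − 1.8974·e_1 = (-0.2000, -0.6000).
‖u_2‖ = 0.6325, so e_2 = (-0.3162, -0.9487).

e_2 = (-0.3162, -0.9487)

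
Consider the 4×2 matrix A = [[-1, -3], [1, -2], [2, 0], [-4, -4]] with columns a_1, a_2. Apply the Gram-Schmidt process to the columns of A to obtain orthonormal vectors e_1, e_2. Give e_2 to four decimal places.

e_2 = (-0.5592, -0.6962, -0.3880, -0.2282)

a_1 = (-1, 1, 2, -4); ‖a_1‖ = 4.6904, so e_1 = (-0.2132, 0.2132, 0.4264, -0.8528).
e_1·a_2 = (-0.2132)·(-3) + 0.2132·(-2) + 0.4264·0 + (-0.8528)·(-4) = 3.6244.
u_2 = a_2 − 3.6244·e_1 = (-2.2273, -2.7727, -1.5455, -0.9091).
‖u_2‖ = 3.9829, so e_2 = (-0.5592, -0.6962, -0.3880, -0.2282).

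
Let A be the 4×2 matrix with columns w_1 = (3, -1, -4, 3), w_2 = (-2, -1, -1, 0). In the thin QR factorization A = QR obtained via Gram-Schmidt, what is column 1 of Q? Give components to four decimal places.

q_1 = w_1/‖w_1‖ = (3, -1, -4, 3)/5.9161 = (0.5071, -0.1690, -0.6761, 0.5071).

q_1 = (0.5071, -0.1690, -0.6761, 0.5071)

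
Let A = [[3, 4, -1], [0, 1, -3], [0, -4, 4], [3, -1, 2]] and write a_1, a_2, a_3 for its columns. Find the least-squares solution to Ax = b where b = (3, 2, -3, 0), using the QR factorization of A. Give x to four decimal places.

x = (0.4802, 0.2262, -0.5595)

a_1 = (3, 0, 0, 3); ‖a_1‖ = 4.2426, so q_1 = (0.7071, 0.0000, 0.0000, 0.7071).
q_1·a_2 = 0.7071·4 + 0.0000·1 + 0.0000·(-4) + 0.7071·(-1) = 2.1213.
u_2 = a_2 − 2.1213·q_1 = (2.5000, 1.0000, -4.0000, -2.5000).
‖u_2‖ = 5.4314, so q_2 = (0.4603, 0.1841, -0.7365, -0.4603).
q_1·a_3 = 0.7071·(-1) + 0.0000·(-3) + 0.0000·4 + 0.7071·2 = 0.7071; q_2·a_3 = 0.4603·(-1) + 0.1841·(-3) + (-0.7365)·4 + (-0.4603)·2 = -4.8790.
u_3 = a_3 − 0.7071·q_1 + 4.8790·q_2 = (0.7458, -2.1017, 0.4068, -0.7458).
‖u_3‖ = 2.3864, so q_3 = (0.3125, -0.8807, 0.1705, -0.3125).
Qᵀb = (2.1213, 3.9585, -1.3352).
Back-substitute: x_3 = -1.3352/2.3864 = -0.5595.
x_2 = (3.9585 + 4.8790·(-0.5595))/5.4314 = 0.2262.
x_1 = (2.1213 − 2.1213·0.2262 − 0.7071·(-0.5595))/4.2426 = 0.4802.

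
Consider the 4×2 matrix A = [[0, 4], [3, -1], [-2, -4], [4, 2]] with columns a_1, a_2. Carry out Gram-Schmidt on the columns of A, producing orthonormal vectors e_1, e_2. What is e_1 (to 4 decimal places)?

a_1 = (0, 3, -2, 4); ‖a_1‖ = 5.3852, so e_1 = (0.0000, 0.5571, -0.3714, 0.7428).

e_1 = (0.0000, 0.5571, -0.3714, 0.7428)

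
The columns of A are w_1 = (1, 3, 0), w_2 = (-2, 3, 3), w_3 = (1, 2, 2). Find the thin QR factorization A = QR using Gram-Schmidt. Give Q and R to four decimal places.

e_1 = w_1/‖w_1‖ = (1, 3, 0)/3.1623 = (0.3162, 0.9487, 0.0000).
r_{12} = e_1·w_2 = 2.2136.
u_2 = w_2 − 2.2136·e_1 = (-2.7000, 0.9000, 3.0000).
‖u_2‖ = 4.1352, so e_2 = (-0.6529, 0.2176, 0.7255).
r_{13} = e_1·w_3 = 2.2136; r_{23} = e_2·w_3 = 1.2333.
u_3 = w_3 − 2.2136·e_1 − 1.2333·e_2 = (1.1053, -0.3684, 1.1053).
‖u_3‖ = 1.6059, so e_3 = (0.6882, -0.2294, 0.6882).

Q = [[0.3162, -0.6529, 0.6882], [0.9487, 0.2176, -0.2294], [0.0000, 0.7255, 0.6882]], R = [[3.1623, 2.2136, 2.2136], [0.0000, 4.1352, 1.2333], [0.0000, 0.0000, 1.6059]]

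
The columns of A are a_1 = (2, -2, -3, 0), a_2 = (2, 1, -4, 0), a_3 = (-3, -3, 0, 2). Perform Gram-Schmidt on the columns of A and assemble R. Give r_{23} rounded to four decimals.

q_1 = a_1/‖a_1‖ = (2, -2, -3, 0)/4.1231 = (0.4851, -0.4851, -0.7276, 0.0000).
r_{12} = q_1·a_2 = 3.3955.
u_2 = a_2 − 3.3955·q_1 = (0.3529, 2.6471, -1.5294, 0.0000).
‖u_2‖ = 3.0774, so q_2 = (0.1147, 0.8602, -0.4970, 0.0000).
r_{23} = q_2·a_3 = -2.9245.

r_{23} = -2.9245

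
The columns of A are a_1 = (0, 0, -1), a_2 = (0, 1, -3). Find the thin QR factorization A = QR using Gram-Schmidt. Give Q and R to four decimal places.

q_1 = a_1/‖a_1‖ = (0, 0, -1)/1.0000 = (0.0000, 0.0000, -1.0000).
r_{12} = q_1·a_2 = 3.0000.
u_2 = a_2 − 3.0000·q_1 = (0.0000, 1.0000, 0.0000).
‖u_2‖ = 1.0000, so q_2 = (0.0000, 1.0000, 0.0000).

Q = [[0.0000, 0.0000], [0.0000, 1.0000], [-1.0000, 0.0000]], R = [[1.0000, 3.0000], [0.0000, 1.0000]]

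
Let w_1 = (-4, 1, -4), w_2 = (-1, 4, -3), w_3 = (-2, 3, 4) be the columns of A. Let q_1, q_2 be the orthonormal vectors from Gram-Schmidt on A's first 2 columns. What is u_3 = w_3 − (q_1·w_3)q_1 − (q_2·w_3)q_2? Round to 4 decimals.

w_1 = (-4, 1, -4); ‖w_1‖ = 5.7446, so q_1 = (-0.6963, 0.1741, -0.6963).
q_1·w_2 = (-0.6963)·(-1) + 0.1741·4 + (-0.6963)·(-3) = 3.4816.
u_2 = w_2 − 3.4816·q_1 = (1.4242, 3.3939, -0.5758).
‖u_2‖ = 3.7254, so q_2 = (0.3823, 0.9110, -0.1545).
q_1·w_3 = (-0.6963)·(-2) + 0.1741·3 + (-0.6963)·4 = -0.8704; q_2·w_3 = 0.3823·(-2) + 0.9110·3 + (-0.1545)·4 = 1.3503.
u_3 = w_3 + 0.8704·q_1 − 1.3503·q_2 = (-3.1223, 1.9214, 3.6026).

u_3 = (-3.1223, 1.9214, 3.6026)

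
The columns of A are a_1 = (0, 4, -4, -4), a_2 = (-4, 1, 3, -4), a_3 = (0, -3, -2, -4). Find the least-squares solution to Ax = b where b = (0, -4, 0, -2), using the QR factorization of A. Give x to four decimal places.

x = (-0.3815, 0.0278, 0.8408)

a_1 = (0, 4, -4, -4); ‖a_1‖ = 6.9282, so q_1 = (0.0000, 0.5774, -0.5774, -0.5774).
q_1·a_2 = 0.0000·(-4) + 0.5774·1 + (-0.5774)·3 + (-0.5774)·(-4) = 1.1547.
u_2 = a_2 − 1.1547·q_1 = (-4.0000, 0.3333, 3.6667, -3.3333).
‖u_2‖ = 6.3770, so q_2 = (-0.6273, 0.0523, 0.5750, -0.5227).
q_1·a_3 = 0.0000·0 + 0.5774·(-3) + (-0.5774)·(-2) + (-0.5774)·(-4) = 1.7321; q_2·a_3 = (-0.6273)·0 + 0.0523·(-3) + 0.5750·(-2) + (-0.5227)·(-4) = 0.7841.
u_3 = a_3 − 1.7321·q_1 − 0.7841·q_2 = (0.4918, -4.0410, -1.4508, -2.5902).
‖u_3‖ = 5.0384, so q_3 = (0.0976, -0.8020, -0.2880, -0.5141).
Qᵀb = (-1.1547, 0.8363, 4.2363).
Back-substitute: x_3 = 4.2363/5.0384 = 0.8408.
x_2 = (0.8363 − 0.7841·0.8408)/6.3770 = 0.0278.
x_1 = (-1.1547 − 1.1547·0.0278 − 1.7321·0.8408)/6.9282 = -0.3815.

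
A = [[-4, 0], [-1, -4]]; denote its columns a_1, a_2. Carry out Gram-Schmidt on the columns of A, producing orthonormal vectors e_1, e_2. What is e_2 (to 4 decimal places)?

a_1 = (-4, -1); ‖a_1‖ = 4.1231, so e_1 = (-0.9701, -0.2425).
e_1·a_2 = (-0.9701)·0 + (-0.2425)·(-4) = 0.9701.
u_2 = a_2 − 0.9701·e_1 = (0.9412, -3.7647).
‖u_2‖ = 3.8806, so e_2 = (0.2425, -0.9701).

e_2 = (0.2425, -0.9701)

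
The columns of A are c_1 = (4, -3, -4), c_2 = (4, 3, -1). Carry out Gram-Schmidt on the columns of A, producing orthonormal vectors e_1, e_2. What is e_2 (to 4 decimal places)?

e_2 = (0.6096, 0.7925, 0.0152)

c_1 = (4, -3, -4); ‖c_1‖ = 6.4031, so e_1 = (0.6247, -0.4685, -0.6247).
e_1·c_2 = 0.6247·4 + (-0.4685)·3 + (-0.6247)·(-1) = 1.7179.
u_2 = c_2 − 1.7179·e_1 = (2.9268, 3.8049, 0.0732).
‖u_2‖ = 4.8009, so e_2 = (0.6096, 0.7925, 0.0152).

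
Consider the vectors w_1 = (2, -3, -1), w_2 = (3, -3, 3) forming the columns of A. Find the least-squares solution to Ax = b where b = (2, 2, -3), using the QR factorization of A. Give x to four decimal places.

w_1 = (2, -3, -1); ‖w_1‖ = 3.7417, so e_1 = (0.5345, -0.8018, -0.2673).
e_1·w_2 = 0.5345·3 + (-0.8018)·(-3) + (-0.2673)·3 = 3.2071.
u_2 = w_2 − 3.2071·e_1 = (1.2857, -0.4286, 3.8571).
‖u_2‖ = 4.0883, so e_2 = (0.3145, -0.1048, 0.9435).
Qᵀb = (0.2673, -2.4111).
Back-substitute: x_2 = -2.4111/4.0883 = -0.5897.
x_1 = (0.2673 − 3.2071·(-0.5897))/3.7417 = 0.5769.

x = (0.5769, -0.5897)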